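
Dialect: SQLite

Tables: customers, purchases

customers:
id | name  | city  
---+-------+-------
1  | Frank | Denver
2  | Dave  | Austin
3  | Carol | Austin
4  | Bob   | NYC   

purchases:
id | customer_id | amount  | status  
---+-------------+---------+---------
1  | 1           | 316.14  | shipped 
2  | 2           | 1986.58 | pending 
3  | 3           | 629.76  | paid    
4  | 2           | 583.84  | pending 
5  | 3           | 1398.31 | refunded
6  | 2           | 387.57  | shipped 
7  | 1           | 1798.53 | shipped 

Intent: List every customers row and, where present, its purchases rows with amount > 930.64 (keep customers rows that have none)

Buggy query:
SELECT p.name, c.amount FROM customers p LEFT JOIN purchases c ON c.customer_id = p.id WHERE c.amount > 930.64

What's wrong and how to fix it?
Bug: Filtering c.amount in WHERE discards the NULL rows produced by LEFT JOIN, turning it into an inner join

Fix: Put 'c.amount > 930.64' in the JOIN's ON clause instead of WHERE

Corrected query:
SELECT p.name, c.amount FROM customers p LEFT JOIN purchases c ON c.customer_id = p.id AND c.amount > 930.64

Result:
name  | amount 
------+--------
Frank | 1798.53
Dave  | 1986.58
Carol | 1398.31
Bob   | NULL   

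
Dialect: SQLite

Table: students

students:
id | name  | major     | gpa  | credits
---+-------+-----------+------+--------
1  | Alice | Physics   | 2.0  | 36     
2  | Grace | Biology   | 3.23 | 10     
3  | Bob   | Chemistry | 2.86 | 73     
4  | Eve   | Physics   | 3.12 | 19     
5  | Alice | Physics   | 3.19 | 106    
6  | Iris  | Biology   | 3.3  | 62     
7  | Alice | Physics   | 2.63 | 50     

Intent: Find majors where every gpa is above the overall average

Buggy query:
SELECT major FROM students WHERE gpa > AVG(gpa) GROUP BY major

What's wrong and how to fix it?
Bug: WHERE evaluates per row before aggregation, so AVG() is unavailable

Fix: Use a subquery for AVG and a HAVING MIN(...) filter so the condition holds for every row in the group

Corrected query:
SELECT major FROM students GROUP BY major HAVING MIN(gpa) > (SELECT AVG(gpa) FROM students)

Result:
major  
-------
Biology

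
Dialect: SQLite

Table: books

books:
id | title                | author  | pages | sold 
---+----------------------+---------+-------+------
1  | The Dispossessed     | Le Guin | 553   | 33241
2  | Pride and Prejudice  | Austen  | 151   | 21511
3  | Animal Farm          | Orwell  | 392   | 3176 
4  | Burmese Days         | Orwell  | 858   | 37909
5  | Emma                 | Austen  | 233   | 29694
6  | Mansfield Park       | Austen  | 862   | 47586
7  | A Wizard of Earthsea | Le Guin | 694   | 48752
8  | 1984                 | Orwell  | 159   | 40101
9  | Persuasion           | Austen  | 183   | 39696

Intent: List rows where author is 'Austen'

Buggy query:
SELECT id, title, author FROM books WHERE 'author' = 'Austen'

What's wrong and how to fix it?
Bug: 'author' in single quotes is a string literal, not the column; the comparison is literal-vs-literal and never true

Fix: Remove the quotes around the column name (or use double quotes for an identifier)

Corrected query:
SELECT id, title, author FROM books WHERE author = 'Austen'

Result:
id | title               | author
---+---------------------+-------
2  | Pride and Prejudice | Austen
5  | Emma                | Austen
6  | Mansfield Park      | Austen
9  | Persuasion          | Austen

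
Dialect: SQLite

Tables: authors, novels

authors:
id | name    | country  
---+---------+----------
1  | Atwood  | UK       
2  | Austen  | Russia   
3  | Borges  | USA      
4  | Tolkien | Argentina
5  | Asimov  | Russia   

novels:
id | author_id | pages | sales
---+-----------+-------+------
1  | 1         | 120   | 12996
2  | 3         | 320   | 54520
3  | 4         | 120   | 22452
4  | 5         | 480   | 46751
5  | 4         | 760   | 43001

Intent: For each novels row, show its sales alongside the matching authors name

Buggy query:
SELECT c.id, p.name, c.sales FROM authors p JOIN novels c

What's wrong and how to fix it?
Bug: JOIN with no ON clause produces a cartesian product; every novels row pairs with every authors row

Fix: Specify the join condition linking the foreign key to the parent id

Corrected query:
SELECT c.id, p.name, c.sales FROM authors p JOIN novels c ON c.author_id = p.id

Result:
id | name    | sales
---+---------+------
1  | Atwood  | 12996
2  | Borges  | 54520
3  | Tolkien | 22452
4  | Asimov  | 46751
5  | Tolkien | 43001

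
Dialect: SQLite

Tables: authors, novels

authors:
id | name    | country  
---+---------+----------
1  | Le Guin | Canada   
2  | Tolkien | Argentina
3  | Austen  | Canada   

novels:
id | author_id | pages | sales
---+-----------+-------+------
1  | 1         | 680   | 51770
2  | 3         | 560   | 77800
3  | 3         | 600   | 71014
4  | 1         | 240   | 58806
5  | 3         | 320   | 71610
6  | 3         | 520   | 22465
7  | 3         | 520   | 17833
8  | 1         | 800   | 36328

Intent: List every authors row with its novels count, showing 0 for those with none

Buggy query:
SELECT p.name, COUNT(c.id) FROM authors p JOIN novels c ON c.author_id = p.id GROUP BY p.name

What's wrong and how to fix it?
Bug: INNER JOIN drops authors rows that have no matching novels rows

Fix: Use LEFT JOIN so parents without children still appear (COUNT(c.id) gives 0)

Corrected query:
SELECT p.name, COUNT(c.id) FROM authors p LEFT JOIN novels c ON c.author_id = p.id GROUP BY p.name

Result:
name    | COUNT(c.id)
--------+------------
Austen  | 5          
Le Guin | 3          
Tolkien | 0          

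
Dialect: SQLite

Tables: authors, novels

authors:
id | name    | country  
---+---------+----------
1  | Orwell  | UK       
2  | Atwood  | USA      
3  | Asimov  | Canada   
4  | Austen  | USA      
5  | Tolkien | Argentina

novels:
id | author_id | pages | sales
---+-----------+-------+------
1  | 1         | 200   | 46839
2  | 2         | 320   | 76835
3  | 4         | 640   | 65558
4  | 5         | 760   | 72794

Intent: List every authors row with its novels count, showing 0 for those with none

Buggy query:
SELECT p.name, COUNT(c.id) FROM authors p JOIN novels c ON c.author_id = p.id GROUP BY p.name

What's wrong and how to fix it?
Bug: An inner join excludes parents with zero children

Fix: Switch to LEFT JOIN to retain unmatched parent rows

Corrected query:
SELECT p.name, COUNT(c.id) FROM authors p LEFT JOIN novels c ON c.author_id = p.id GROUP BY p.name

Result:
name    | COUNT(c.id)
--------+------------
Asimov  | 0          
Atwood  | 1          
Austen  | 1          
Orwell  | 1          
Tolkien | 1          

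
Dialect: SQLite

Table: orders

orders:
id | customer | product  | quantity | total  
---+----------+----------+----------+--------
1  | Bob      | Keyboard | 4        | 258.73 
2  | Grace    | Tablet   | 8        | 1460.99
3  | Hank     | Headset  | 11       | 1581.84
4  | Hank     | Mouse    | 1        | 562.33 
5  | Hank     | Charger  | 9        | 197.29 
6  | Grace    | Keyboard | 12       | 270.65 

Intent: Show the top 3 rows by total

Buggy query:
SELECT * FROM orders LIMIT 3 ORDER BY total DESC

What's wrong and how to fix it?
Bug: ORDER BY cannot follow LIMIT; LIMIT is the final clause

Fix: Swap the clauses: ORDER BY first, then LIMIT

Corrected query:
SELECT * FROM orders ORDER BY total DESC LIMIT 3

Result:
id | customer | product | quantity | total  
---+----------+---------+----------+--------
3  | Hank     | Headset | 11       | 1581.84
2  | Grace    | Tablet  | 8        | 1460.99
4  | Hank     | Mouse   | 1        | 562.33 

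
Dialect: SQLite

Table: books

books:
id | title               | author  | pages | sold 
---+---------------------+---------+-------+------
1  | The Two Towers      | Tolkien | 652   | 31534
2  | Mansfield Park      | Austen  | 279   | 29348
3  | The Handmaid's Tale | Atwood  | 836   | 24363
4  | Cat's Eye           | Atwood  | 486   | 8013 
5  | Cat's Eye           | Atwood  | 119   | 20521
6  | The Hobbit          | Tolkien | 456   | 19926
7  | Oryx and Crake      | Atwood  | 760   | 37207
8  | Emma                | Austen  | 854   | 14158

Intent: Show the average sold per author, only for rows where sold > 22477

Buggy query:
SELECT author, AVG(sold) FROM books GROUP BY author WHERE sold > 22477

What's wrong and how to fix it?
Bug: Row-level WHERE must come before GROUP BY in the clause order

Fix: Place WHERE between FROM and GROUP BY

Corrected query:
SELECT author, AVG(sold) FROM books WHERE sold > 22477 GROUP BY author

Result:
author  | AVG(sold)
--------+----------
Atwood  | 30785    
Austen  | 29348    
Tolkien | 31534    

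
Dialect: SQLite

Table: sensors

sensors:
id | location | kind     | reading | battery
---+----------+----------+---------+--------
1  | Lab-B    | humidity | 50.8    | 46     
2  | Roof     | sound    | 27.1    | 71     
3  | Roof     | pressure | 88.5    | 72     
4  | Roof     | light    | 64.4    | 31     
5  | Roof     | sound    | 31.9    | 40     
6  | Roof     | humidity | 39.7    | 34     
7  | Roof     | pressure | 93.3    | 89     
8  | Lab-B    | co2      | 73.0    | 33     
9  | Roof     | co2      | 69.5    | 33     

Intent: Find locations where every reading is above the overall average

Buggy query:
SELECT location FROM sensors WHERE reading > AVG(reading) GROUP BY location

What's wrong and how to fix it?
Bug: AVG() is an aggregate; it can't sit directly in WHERE

Fix: Use a subquery for AVG and a HAVING MIN(...) filter so the condition holds for every row in the group

Corrected query:
SELECT location FROM sensors GROUP BY location HAVING MIN(reading) > (SELECT AVG(reading) FROM sensors)

Result:
(no rows)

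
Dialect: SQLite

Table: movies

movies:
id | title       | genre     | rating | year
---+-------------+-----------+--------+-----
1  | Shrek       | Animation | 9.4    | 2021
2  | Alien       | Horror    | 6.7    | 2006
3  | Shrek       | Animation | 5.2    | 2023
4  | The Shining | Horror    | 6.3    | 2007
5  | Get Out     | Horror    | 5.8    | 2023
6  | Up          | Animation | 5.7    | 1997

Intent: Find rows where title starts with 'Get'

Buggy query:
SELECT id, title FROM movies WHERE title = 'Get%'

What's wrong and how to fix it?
Bug: Wildcards only work with LIKE; '=' treats '%' as a literal character

Fix: Use LIKE for wildcard pattern matching

Corrected query:
SELECT id, title FROM movies WHERE title LIKE 'Get%'

Result:
id | title  
---+--------
5  | Get Out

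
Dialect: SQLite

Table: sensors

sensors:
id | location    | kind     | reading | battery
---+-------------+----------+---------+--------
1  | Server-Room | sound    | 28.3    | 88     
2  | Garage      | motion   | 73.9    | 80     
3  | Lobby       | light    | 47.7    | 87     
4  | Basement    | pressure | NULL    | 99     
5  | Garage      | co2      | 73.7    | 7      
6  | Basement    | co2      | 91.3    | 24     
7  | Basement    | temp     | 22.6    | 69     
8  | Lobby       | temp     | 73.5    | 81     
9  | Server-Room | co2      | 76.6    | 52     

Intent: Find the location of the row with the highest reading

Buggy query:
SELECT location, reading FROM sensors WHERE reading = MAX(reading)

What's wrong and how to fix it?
Bug: MAX(reading) is an aggregate and cannot be used directly in WHERE

Fix: Use a subquery: WHERE reading = (SELECT MAX(reading) FROM sensors)

Corrected query:
SELECT location, reading FROM sensors WHERE reading = (SELECT MAX(reading) FROM sensors)

Result:
location | reading
---------+--------
Basement | 91.3   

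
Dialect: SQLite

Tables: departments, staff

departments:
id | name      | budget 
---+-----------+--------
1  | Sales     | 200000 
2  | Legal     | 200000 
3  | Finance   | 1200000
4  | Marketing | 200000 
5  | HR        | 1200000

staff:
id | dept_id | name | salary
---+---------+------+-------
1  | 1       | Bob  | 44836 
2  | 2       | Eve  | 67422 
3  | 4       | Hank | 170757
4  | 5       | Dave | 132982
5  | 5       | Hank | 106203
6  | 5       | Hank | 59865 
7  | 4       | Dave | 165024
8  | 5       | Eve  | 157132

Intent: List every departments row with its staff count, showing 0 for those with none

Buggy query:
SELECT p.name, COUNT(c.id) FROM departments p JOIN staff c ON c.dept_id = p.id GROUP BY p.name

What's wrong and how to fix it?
Bug: INNER JOIN drops departments rows that have no matching staff rows

Fix: Use LEFT JOIN so parents without children still appear (COUNT(c.id) gives 0)

Corrected query:
SELECT p.name, COUNT(c.id) FROM departments p LEFT JOIN staff c ON c.dept_id = p.id GROUP BY p.name

Result:
name      | COUNT(c.id)
----------+------------
Finance   | 0          
HR        | 4          
Legal     | 1          
Marketing | 2          
Sales     | 1          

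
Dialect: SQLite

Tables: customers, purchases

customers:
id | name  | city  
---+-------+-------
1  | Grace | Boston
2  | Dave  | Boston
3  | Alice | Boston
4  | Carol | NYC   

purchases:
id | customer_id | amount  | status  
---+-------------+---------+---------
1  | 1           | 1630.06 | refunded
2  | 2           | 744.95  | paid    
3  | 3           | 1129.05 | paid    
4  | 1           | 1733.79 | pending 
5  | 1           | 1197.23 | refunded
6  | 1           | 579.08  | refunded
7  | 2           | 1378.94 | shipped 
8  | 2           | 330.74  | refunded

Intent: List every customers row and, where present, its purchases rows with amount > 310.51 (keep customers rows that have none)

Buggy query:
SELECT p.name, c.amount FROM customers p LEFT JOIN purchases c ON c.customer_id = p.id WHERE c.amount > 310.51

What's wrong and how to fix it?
Bug: Filtering c.amount in WHERE discards the NULL rows produced by LEFT JOIN, turning it into an inner join

Fix: Put 'c.amount > 310.51' in the JOIN's ON clause instead of WHERE

Corrected query:
SELECT p.name, c.amount FROM customers p LEFT JOIN purchases c ON c.customer_id = p.id AND c.amount > 310.51

Result:
name  | amount 
------+--------
Grace | 579.08 
Grace | 1197.23
Grace | 1630.06
Grace | 1733.79
Dave  | 330.74 
Dave  | 744.95 
Dave  | 1378.94
Alice | 1129.05
Carol | NULL   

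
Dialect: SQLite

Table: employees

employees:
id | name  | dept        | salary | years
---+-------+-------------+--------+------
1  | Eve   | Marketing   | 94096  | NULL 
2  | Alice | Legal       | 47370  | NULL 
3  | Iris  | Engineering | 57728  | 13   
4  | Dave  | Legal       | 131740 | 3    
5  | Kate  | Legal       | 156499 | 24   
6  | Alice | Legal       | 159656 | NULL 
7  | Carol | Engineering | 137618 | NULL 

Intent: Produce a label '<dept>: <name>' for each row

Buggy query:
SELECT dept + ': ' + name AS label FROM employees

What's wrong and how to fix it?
Bug: SQLite uses || for string concatenation; + coerces text to numbers (yielding 0)

Fix: Replace + with || to concatenate text

Corrected query:
SELECT dept || ': ' || name AS label FROM employees

Result:
label             
------------------
Marketing: Eve    
Legal: Alice      
Engineering: Iris 
Legal: Dave       
Legal: Kate       
Legal: Alice      
Engineering: Carol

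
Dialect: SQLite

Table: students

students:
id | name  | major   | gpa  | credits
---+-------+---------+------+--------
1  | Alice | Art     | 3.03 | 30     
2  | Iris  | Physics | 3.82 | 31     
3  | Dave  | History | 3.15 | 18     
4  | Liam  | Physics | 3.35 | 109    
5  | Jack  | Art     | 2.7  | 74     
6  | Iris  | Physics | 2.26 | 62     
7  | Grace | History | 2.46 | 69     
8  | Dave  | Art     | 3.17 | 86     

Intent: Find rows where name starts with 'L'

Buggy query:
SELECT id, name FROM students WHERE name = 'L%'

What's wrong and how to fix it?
Bug: Wildcards only work with LIKE; '=' treats '%' as a literal character

Fix: Use LIKE for wildcard pattern matching

Corrected query:
SELECT id, name FROM students WHERE name LIKE 'L%'

Result:
id | name
---+-----
4  | Liam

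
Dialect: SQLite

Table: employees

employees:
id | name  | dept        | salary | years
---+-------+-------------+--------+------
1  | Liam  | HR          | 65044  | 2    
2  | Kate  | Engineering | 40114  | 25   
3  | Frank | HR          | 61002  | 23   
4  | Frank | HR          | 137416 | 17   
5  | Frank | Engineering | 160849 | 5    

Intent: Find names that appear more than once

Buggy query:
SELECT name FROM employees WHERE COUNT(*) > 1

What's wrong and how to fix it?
Bug: COUNT(*) is an aggregate and cannot be used in WHERE

Fix: GROUP BY name, then filter groups with HAVING COUNT(*) > 1

Corrected query:
SELECT name FROM employees GROUP BY name HAVING COUNT(*) > 1

Result:
name 
-----
Frank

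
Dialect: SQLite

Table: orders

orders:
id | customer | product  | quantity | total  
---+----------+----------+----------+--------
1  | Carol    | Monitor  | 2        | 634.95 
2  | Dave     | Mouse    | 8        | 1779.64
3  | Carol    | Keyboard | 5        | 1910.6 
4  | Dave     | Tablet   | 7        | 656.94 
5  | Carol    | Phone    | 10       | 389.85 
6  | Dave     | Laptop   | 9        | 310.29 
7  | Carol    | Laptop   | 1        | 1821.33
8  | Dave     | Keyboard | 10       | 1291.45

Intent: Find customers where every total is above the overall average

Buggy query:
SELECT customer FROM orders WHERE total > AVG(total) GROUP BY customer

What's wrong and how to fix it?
Bug: AVG() is an aggregate; it can't sit directly in WHERE

Fix: Use a subquery for AVG and a HAVING MIN(...) filter so the condition holds for every row in the group

Corrected query:
SELECT customer FROM orders GROUP BY customer HAVING MIN(total) > (SELECT AVG(total) FROM orders)

Result:
(no rows)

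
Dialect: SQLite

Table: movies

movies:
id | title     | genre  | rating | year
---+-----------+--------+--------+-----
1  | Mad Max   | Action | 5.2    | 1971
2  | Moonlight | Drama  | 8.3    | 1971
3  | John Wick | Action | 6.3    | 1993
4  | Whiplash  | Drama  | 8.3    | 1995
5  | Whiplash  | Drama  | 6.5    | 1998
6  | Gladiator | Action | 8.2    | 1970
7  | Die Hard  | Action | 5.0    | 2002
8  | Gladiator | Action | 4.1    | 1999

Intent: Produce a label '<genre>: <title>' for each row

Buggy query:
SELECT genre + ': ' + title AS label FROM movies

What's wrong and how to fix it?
Bug: SQLite uses || for string concatenation; + coerces text to numbers (yielding 0)

Fix: Use the || operator for string concatenation

Corrected query:
SELECT genre || ': ' || title AS label FROM movies

Result:
label            
-----------------
Action: Mad Max  
Drama: Moonlight 
Action: John Wick
Drama: Whiplash  
Drama: Whiplash  
Action: Gladiator
Action: Die Hard 
Action: Gladiator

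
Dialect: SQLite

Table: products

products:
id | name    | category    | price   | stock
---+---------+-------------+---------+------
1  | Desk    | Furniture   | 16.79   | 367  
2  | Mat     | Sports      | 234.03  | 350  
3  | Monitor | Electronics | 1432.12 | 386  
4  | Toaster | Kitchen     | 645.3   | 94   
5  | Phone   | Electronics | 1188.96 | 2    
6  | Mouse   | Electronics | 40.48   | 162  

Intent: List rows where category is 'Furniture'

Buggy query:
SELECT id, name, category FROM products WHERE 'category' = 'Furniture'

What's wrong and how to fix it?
Bug: Single quotes denote string literals in SQL; the column name is being compared as a constant string

Fix: Reference the column as category without single quotes

Corrected query:
SELECT id, name, category FROM products WHERE category = 'Furniture'

Result:
id | name | category 
---+------+----------
1  | Desk | Furniture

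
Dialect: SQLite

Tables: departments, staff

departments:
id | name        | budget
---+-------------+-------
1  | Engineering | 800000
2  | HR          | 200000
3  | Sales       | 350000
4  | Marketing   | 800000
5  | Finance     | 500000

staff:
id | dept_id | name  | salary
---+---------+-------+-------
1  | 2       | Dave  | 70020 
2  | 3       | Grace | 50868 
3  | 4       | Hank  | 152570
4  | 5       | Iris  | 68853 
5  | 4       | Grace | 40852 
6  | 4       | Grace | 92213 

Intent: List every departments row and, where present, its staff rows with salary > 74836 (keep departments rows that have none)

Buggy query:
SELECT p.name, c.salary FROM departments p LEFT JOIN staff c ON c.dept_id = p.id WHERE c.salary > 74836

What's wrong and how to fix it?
Bug: A WHERE condition on the right-hand table after LEFT JOIN drops unmatched parents

Fix: Put 'c.salary > 74836' in the JOIN's ON clause instead of WHERE

Corrected query:
SELECT p.name, c.salary FROM departments p LEFT JOIN staff c ON c.dept_id = p.id AND c.salary > 74836

Result:
name        | salary
------------+-------
Engineering | NULL  
HR          | NULL  
Sales       | NULL  
Marketing   | 92213 
Marketing   | 152570
Finance     | NULL  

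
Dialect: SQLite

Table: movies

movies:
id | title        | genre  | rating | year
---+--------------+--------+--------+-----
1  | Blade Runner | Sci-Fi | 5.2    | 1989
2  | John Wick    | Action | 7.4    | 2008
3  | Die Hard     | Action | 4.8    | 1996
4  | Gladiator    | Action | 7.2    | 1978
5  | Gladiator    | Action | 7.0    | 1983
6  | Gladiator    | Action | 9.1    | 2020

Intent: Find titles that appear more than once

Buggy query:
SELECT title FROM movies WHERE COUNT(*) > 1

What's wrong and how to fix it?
Bug: COUNT(*) is an aggregate and cannot be used in WHERE

Fix: Group first, then use HAVING for the count condition

Corrected query:
SELECT title FROM movies GROUP BY title HAVING COUNT(*) > 1

Result:
title    
---------
Gladiator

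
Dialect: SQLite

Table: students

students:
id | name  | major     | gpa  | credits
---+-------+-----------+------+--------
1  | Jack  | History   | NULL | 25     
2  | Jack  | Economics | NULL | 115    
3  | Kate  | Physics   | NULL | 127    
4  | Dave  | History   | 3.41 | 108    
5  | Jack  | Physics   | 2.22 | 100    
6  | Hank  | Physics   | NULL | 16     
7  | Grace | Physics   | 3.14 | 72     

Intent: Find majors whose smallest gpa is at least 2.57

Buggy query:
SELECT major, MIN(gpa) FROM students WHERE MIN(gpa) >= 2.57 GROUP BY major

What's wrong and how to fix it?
Bug: Aggregates like MIN are computed per group after WHERE runs

Fix: Replace WHERE with HAVING after the GROUP BY

Corrected query:
SELECT major, MIN(gpa) FROM students GROUP BY major HAVING MIN(gpa) >= 2.57

Result:
major   | MIN(gpa)
--------+---------
History | 3.41    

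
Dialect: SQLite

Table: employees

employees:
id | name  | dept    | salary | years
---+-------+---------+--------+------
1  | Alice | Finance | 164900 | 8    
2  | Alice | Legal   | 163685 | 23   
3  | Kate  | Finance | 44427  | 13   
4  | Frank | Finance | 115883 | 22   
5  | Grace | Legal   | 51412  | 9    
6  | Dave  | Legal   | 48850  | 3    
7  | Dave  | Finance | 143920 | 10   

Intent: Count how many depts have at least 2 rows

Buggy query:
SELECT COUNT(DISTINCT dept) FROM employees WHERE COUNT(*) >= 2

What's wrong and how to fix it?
Bug: COUNT(*) cannot appear in WHERE; the per-group count doesn't exist yet

Fix: Use a subquery that GROUPs and filters with HAVING, then count its rows

Corrected query:
SELECT COUNT(*) FROM (SELECT dept FROM employees GROUP BY dept HAVING COUNT(*) >= 2)

Result:
COUNT(*)
--------
2       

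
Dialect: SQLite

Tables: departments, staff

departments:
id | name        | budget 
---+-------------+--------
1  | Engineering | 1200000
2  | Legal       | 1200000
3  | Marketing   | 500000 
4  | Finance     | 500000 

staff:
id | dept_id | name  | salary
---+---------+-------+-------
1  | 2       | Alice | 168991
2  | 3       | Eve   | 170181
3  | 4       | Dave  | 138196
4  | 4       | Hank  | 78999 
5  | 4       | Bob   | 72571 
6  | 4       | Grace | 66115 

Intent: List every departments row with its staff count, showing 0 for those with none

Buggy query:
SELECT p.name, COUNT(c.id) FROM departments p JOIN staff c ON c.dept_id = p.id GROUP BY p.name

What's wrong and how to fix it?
Bug: An inner join excludes parents with zero children

Fix: Switch to LEFT JOIN to retain unmatched parent rows

Corrected query:
SELECT p.name, COUNT(c.id) FROM departments p LEFT JOIN staff c ON c.dept_id = p.id GROUP BY p.name

Result:
name        | COUNT(c.id)
------------+------------
Engineering | 0          
Finance     | 4          
Legal       | 1          
Marketing   | 1          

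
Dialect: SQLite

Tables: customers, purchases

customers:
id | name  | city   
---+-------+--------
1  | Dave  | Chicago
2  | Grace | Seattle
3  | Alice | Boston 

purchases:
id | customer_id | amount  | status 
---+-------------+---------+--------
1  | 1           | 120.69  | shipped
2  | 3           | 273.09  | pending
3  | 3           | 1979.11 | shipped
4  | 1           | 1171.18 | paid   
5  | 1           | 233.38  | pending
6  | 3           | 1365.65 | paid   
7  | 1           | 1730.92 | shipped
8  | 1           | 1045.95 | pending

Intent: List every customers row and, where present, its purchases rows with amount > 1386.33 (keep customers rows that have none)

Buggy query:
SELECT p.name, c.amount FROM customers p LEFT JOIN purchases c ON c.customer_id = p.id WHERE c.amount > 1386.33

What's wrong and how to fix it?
Bug: Filtering c.amount in WHERE discards the NULL rows produced by LEFT JOIN, turning it into an inner join

Fix: Put 'c.amount > 1386.33' in the JOIN's ON clause instead of WHERE

Corrected query:
SELECT p.name, c.amount FROM customers p LEFT JOIN purchases c ON c.customer_id = p.id AND c.amount > 1386.33

Result:
name  | amount 
------+--------
Dave  | 1730.92
Grace | NULL   
Alice | 1979.11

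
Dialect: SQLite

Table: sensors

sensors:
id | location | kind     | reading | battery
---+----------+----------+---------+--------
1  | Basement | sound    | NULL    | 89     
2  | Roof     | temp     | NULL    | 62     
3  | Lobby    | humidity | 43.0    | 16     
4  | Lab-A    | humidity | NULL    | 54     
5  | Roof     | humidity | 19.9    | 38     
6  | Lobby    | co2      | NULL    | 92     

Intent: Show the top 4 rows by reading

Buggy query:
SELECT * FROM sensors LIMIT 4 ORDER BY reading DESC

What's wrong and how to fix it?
Bug: LIMIT must come after ORDER BY

Fix: Sort with ORDER BY, then apply LIMIT

Corrected query:
SELECT * FROM sensors ORDER BY reading DESC LIMIT 4

Result:
id | location | kind     | reading | battery
---+----------+----------+---------+--------
3  | Lobby    | humidity | 43      | 16     
5  | Roof     | humidity | 19.9    | 38     
1  | Basement | sound    | NULL    | 89     
2  | Roof     | temp     | NULL    | 62     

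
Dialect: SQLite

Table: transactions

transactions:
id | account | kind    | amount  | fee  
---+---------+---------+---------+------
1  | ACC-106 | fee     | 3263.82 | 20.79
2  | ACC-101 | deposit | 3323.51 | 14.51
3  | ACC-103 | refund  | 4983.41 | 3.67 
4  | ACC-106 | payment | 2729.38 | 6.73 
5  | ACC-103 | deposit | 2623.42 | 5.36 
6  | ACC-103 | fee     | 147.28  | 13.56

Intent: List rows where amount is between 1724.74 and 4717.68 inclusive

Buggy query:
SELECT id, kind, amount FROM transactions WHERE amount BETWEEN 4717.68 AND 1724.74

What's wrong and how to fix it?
Bug: BETWEEN expects the lower bound first; with 4717.68 AND 1724.74 the range is empty

Fix: Write BETWEEN 1724.74 AND 4717.68

Corrected query:
SELECT id, kind, amount FROM transactions WHERE amount BETWEEN 1724.74 AND 4717.68

Result:
id | kind    | amount 
---+---------+--------
1  | fee     | 3263.82
2  | deposit | 3323.51
4  | payment | 2729.38
5  | deposit | 2623.42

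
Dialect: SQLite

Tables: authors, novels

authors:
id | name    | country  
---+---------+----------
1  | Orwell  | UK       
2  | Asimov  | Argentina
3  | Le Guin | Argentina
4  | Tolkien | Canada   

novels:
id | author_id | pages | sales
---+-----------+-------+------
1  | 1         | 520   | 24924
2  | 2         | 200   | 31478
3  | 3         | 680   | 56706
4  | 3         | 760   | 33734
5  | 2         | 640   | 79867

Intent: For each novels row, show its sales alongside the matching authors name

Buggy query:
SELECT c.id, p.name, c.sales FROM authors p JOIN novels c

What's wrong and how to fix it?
Bug: Missing join condition: each novels row is matched to all authors rows instead of just its own

Fix: Specify the join condition linking the foreign key to the parent id

Corrected query:
SELECT c.id, p.name, c.sales FROM authors p JOIN novels c ON c.author_id = p.id

Result:
id | name    | sales
---+---------+------
1  | Orwell  | 24924
2  | Asimov  | 31478
3  | Le Guin | 56706
4  | Le Guin | 33734
5  | Asimov  | 79867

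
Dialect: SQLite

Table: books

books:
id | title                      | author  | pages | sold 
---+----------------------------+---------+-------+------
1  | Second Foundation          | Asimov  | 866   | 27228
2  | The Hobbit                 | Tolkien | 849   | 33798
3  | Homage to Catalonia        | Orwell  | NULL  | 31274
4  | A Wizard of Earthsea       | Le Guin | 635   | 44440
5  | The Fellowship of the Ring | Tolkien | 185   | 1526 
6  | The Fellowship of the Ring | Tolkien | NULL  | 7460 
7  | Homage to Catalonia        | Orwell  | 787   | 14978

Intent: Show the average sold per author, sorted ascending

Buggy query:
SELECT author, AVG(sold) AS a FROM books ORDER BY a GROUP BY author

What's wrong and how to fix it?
Bug: GROUP BY must precede ORDER BY

Fix: Reorder: SELECT … FROM … GROUP BY … ORDER BY …

Corrected query:
SELECT author, AVG(sold) AS a FROM books GROUP BY author ORDER BY a

Result:
author  | a           
--------+-------------
Tolkien | 14261.333333
Orwell  | 23126       
Asimov  | 27228       
Le Guin | 44440       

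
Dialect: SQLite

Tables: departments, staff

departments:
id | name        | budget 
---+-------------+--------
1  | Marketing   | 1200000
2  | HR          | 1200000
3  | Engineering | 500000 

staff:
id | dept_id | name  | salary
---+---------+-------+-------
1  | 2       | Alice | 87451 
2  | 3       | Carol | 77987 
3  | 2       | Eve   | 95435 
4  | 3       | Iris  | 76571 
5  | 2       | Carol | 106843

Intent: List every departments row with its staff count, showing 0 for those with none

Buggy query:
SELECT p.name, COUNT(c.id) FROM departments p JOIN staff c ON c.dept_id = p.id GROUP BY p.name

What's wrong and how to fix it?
Bug: INNER JOIN drops departments rows that have no matching staff rows

Fix: Use LEFT JOIN so parents without children still appear (COUNT(c.id) gives 0)

Corrected query:
SELECT p.name, COUNT(c.id) FROM departments p LEFT JOIN staff c ON c.dept_id = p.id GROUP BY p.name

Result:
name        | COUNT(c.id)
------------+------------
Engineering | 2          
HR          | 3          
Marketing   | 0          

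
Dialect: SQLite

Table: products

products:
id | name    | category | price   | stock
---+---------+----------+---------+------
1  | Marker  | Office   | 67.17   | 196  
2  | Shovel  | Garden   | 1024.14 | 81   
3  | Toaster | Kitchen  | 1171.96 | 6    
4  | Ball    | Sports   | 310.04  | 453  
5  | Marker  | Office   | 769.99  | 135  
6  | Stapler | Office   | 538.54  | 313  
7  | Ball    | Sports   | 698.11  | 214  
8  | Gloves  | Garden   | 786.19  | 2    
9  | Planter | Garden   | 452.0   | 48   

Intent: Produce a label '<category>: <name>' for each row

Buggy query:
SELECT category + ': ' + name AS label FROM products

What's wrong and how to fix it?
Bug: SQLite uses || for string concatenation; + coerces text to numbers (yielding 0)

Fix: Use the || operator for string concatenation

Corrected query:
SELECT category || ': ' || name AS label FROM products

Result:
label           
----------------
Office: Marker  
Garden: Shovel  
Kitchen: Toaster
Sports: Ball    
Office: Marker  
Office: Stapler 
Sports: Ball    
Garden: Gloves  
Garden: Planter 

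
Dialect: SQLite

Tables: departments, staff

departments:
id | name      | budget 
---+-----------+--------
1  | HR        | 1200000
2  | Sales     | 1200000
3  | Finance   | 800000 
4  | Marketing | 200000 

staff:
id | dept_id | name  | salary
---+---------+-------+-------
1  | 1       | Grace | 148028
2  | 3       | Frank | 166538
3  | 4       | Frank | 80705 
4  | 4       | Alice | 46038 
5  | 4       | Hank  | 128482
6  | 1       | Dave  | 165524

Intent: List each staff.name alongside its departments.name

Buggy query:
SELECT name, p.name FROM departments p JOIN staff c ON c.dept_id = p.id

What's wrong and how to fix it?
Bug: Both tables have a 'name' column; the unqualified reference is ambiguous

Fix: Prefix ambiguous columns with the table alias

Corrected query:
SELECT c.name, p.name FROM departments p JOIN staff c ON c.dept_id = p.id

Result:
name  | name     
------+----------
Grace | HR       
Frank | Finance  
Frank | Marketing
Alice | Marketing
Hank  | Marketing
Dave  | HR       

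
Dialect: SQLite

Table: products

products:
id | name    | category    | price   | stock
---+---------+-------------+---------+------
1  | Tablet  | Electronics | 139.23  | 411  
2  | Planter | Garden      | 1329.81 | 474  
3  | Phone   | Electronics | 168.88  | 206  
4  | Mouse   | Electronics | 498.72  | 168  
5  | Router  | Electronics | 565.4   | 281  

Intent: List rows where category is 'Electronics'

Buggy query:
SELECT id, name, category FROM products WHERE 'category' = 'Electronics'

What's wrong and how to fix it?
Bug: Single quotes denote string literals in SQL; the column name is being compared as a constant string

Fix: Reference the column as category without single quotes

Corrected query:
SELECT id, name, category FROM products WHERE category = 'Electronics'

Result:
id | name   | category   
---+--------+------------
1  | Tablet | Electronics
3  | Phone  | Electronics
4  | Mouse  | Electronics
5  | Router | Electronics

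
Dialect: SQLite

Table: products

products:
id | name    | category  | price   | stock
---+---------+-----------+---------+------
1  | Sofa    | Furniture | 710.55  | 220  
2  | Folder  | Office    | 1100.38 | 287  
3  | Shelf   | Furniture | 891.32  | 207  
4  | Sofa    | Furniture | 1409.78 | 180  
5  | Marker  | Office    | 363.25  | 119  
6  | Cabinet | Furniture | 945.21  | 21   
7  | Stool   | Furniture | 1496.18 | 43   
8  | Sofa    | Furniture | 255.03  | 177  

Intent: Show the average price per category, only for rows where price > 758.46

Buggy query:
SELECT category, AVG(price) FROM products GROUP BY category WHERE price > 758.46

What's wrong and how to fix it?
Bug: WHERE cannot follow GROUP BY

Fix: Move the WHERE clause before GROUP BY

Corrected query:
SELECT category, AVG(price) FROM products WHERE price > 758.46 GROUP BY category

Result:
category  | AVG(price)
----------+-----------
Furniture | 1185.6225 
Office    | 1100.38   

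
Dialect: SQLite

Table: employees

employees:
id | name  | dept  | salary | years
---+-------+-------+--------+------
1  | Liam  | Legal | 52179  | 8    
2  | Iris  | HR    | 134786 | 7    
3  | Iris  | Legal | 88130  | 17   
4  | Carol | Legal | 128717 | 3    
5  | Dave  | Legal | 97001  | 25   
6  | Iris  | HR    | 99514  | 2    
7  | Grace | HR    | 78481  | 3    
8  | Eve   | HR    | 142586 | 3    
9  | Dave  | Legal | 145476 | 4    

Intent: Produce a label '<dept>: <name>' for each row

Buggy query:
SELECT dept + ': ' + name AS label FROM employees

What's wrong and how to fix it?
Bug: '+' is numeric addition; on text columns SQLite converts them to 0 instead of concatenating

Fix: Use the || operator for string concatenation

Corrected query:
SELECT dept || ': ' || name AS label FROM employees

Result:
label       
------------
Legal: Liam 
HR: Iris    
Legal: Iris 
Legal: Carol
Legal: Dave 
HR: Iris    
HR: Grace   
HR: Eve     
Legal: Dave 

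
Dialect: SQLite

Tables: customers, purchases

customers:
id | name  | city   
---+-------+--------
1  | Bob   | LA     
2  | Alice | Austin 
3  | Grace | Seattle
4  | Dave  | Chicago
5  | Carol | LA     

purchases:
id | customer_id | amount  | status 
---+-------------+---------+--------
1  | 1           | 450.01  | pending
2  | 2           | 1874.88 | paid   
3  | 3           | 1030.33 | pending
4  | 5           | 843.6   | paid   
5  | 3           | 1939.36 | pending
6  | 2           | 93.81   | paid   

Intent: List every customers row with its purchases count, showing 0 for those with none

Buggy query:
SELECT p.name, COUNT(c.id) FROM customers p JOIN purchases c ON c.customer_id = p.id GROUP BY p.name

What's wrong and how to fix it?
Bug: INNER JOIN drops customers rows that have no matching purchases rows

Fix: Use LEFT JOIN so parents without children still appear (COUNT(c.id) gives 0)

Corrected query:
SELECT p.name, COUNT(c.id) FROM customers p LEFT JOIN purchases c ON c.customer_id = p.id GROUP BY p.name

Result:
name  | COUNT(c.id)
------+------------
Alice | 2          
Bob   | 1          
Carol | 1          
Dave  | 0          
Grace | 2          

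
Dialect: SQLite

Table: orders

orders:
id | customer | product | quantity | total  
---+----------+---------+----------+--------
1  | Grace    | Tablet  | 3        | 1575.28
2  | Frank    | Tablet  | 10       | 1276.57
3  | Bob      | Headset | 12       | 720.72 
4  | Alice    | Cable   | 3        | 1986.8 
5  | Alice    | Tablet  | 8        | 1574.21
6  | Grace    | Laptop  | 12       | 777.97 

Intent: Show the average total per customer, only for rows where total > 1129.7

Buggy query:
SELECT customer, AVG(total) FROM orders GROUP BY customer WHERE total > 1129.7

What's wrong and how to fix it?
Bug: WHERE cannot follow GROUP BY

Fix: Move the WHERE clause before GROUP BY

Corrected query:
SELECT customer, AVG(total) FROM orders WHERE total > 1129.7 GROUP BY customer

Result:
customer | AVG(total)
---------+-----------
Alice    | 1780.505  
Frank    | 1276.57   
Grace    | 1575.28   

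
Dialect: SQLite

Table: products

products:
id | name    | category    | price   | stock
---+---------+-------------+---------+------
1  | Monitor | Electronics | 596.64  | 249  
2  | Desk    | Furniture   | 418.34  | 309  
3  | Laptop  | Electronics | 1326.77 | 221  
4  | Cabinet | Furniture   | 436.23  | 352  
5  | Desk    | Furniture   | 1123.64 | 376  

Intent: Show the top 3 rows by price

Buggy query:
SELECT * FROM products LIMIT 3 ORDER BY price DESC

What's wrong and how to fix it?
Bug: LIMIT must come after ORDER BY

Fix: Sort with ORDER BY, then apply LIMIT

Corrected query:
SELECT * FROM products ORDER BY price DESC LIMIT 3

Result:
id | name    | category    | price   | stock
---+---------+-------------+---------+------
3  | Laptop  | Electronics | 1326.77 | 221  
5  | Desk    | Furniture   | 1123.64 | 376  
1  | Monitor | Electronics | 596.64  | 249  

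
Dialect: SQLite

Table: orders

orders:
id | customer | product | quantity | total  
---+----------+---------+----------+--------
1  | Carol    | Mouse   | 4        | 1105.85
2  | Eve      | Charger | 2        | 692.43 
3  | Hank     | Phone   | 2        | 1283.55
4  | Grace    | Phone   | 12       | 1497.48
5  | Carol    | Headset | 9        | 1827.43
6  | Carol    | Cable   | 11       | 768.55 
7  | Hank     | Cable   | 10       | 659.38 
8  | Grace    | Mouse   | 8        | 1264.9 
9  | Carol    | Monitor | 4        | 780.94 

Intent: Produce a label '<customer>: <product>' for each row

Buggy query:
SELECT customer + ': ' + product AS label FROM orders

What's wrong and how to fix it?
Bug: '+' is numeric addition; on text columns SQLite converts them to 0 instead of concatenating

Fix: Use the || operator for string concatenation

Corrected query:
SELECT customer || ': ' || product AS label FROM orders

Result:
label         
--------------
Carol: Mouse  
Eve: Charger  
Hank: Phone   
Grace: Phone  
Carol: Headset
Carol: Cable  
Hank: Cable   
Grace: Mouse  
Carol: Monitor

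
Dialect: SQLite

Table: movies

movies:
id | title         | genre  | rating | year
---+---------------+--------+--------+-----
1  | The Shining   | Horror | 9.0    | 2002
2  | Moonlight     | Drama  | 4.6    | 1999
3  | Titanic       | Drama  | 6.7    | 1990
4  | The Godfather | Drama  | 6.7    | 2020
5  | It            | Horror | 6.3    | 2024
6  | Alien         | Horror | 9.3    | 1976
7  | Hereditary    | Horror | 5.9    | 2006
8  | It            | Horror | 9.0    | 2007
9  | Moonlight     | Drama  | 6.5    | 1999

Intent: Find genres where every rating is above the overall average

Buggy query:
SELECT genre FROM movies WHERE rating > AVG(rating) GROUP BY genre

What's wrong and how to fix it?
Bug: AVG() is an aggregate; it can't sit directly in WHERE

Fix: Use a subquery for AVG and a HAVING MIN(...) filter so the condition holds for every row in the group

Corrected query:
SELECT genre FROM movies GROUP BY genre HAVING MIN(rating) > (SELECT AVG(rating) FROM movies)

Result:
(no rows)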